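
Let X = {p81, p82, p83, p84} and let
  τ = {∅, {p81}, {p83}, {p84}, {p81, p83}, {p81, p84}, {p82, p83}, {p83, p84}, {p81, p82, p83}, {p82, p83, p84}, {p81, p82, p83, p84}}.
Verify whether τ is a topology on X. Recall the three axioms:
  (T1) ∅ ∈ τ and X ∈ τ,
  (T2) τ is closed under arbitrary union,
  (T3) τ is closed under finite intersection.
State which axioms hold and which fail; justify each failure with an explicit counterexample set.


τ is NOT a topology on X.

Axiom (T1): ∅ ∈ τ? Yes; X ∈ τ? Yes.
Axiom (T2/T3): check pairwise unions and intersections of members of τ.
Counterexample for (T2): {p81} ∪ {p83, p84} = {p81, p83, p84} ∉ τ. Therefore τ is NOT a topology.


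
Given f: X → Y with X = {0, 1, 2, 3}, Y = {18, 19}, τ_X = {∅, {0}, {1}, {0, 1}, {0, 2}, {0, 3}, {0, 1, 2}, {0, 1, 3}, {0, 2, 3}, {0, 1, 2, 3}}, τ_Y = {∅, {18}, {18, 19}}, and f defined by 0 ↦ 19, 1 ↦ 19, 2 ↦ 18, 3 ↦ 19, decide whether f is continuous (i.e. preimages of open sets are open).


f is NOT continuous.

Compute f^{-1}(U) for each U ∈ τ_Y:
  U = ∅: f^{-1}(U) = ∅ ∈ τ_X ✓.
  U = {18}: f^{-1}(U) = {2} ∉ τ_X ✗.
  U = {18, 19}: f^{-1}(U) = {0, 1, 2, 3} ∈ τ_X ✓.
Found U = {18} with f^{-1}(U) = {2} not in τ_X. Therefore f is NOT continuous.


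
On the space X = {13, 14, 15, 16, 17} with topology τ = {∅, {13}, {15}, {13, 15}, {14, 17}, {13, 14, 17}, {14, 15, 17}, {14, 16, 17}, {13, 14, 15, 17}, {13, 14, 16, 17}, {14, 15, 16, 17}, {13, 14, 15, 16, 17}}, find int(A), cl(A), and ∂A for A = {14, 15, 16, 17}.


int(A) = {14, 15, 16, 17}, cl(A) = {14, 15, 16, 17}, ∂A = ∅.

Closed sets in (X, τ) are complements of opens:
  closed(X, τ) = {∅, {13}, {15}, {16}, {13, 15}, {13, 16}, {15, 16}, {13, 15, 16}, {14, 16, 17}, {13, 14, 16, 17}, {14, 15, 16, 17}, {13, 14, 15, 16, 17}}.
int(A) = ⋃ {U ∈ τ : U ⊆ A}. Opens contained in A: ∅, {15}, {14, 17}, {14, 15, 17}, {14, 16, 17}, {14, 15, 16, 17}.
Taking the union of these: int(A) = {14, 15, 16, 17}.
cl(A) = ⋂ {C closed : A ⊆ C}. Closed sets containing A: {14, 15, 16, 17}, {13, 14, 15, 16, 17}.
Intersecting these: cl(A) = {14, 15, 16, 17}.
∂A = cl(A) ∖ int(A) = {14, 15, 16, 17} ∖ {14, 15, 16, 17} = ∅.


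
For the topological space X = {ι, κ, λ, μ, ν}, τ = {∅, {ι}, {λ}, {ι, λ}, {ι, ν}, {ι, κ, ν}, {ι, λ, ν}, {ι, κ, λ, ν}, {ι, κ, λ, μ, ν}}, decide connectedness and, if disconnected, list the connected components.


(X, τ) is connected.

Find clopen sets (U ∈ τ with X ∖ U ∈ τ):
  U = ∅, X ∖ U = {ι, κ, λ, μ, ν} — both open, so U is clopen.
  U = {ι, κ, λ, μ, ν}, X ∖ U = ∅ — both open, so U is clopen.
Only trivial clopens (∅ and X) exist, so (X, τ) is connected.
Compute connected components by grouping points that agree on all clopens:
  component: {ι, κ, λ, μ, ν}


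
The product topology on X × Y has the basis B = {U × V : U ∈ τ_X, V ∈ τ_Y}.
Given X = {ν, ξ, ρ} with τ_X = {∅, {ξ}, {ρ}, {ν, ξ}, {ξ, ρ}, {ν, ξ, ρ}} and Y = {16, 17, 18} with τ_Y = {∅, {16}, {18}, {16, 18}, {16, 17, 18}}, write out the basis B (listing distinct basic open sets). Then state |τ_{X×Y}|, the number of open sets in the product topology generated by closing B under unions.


Basis B = {∅ × ∅, {ξ} × {16}, {ξ} × {18}, {ρ} × {16}, {ρ} × {18}, {ν, ξ} × {16}, {ν, ξ} × {18}, {ξ} × {16, 18}, {ξ, ρ} × {16}, {ξ, ρ} × {18}, {ρ} × {16, 18}, {ν, ξ, ρ} × {16}, {ν, ξ, ρ} × {18}, {ξ} × {16, 17, 18}, {ρ} × {16, 17, 18}, {ν, ξ} × {16, 18}, {ξ, ρ} × {16, 18}, {ν, ξ} × {16, 17, 18}, {ν, ξ, ρ} × {16, 18}, {ξ, ρ} × {16, 17, 18}, {ν, ξ, ρ} × {16, 17, 18}}; |τ_{X×Y}| = 70.

Enumerate products U × V with U ∈ τ_X, V ∈ τ_Y (deduplicated):
  ∅ × ∅ = {} (∅)
  {ξ} × {16} = {(ξ,16)}
  {ξ} × {18} = {(ξ,18)}
  {ρ} × {16} = {(ρ,16)}
  {ρ} × {18} = {(ρ,18)}
  {ν, ξ} × {16} = {(ν,16), (ξ,16)}
  {ν, ξ} × {18} = {(ν,18), (ξ,18)}
  {ξ} × {16, 18} = {(ξ,16), (ξ,18)}
  {ξ, ρ} × {16} = {(ξ,16), (ρ,16)}
  {ξ, ρ} × {18} = {(ξ,18), (ρ,18)}
  {ρ} × {16, 18} = {(ρ,16), (ρ,18)}
  {ν, ξ, ρ} × {16} = {(ν,16), (ξ,16), (ρ,16)}
  {ν, ξ, ρ} × {18} = {(ν,18), (ξ,18), (ρ,18)}
  {ξ} × {16, 17, 18} = {(ξ,16), (ξ,17), (ξ,18)}
  {ρ} × {16, 17, 18} = {(ρ,16), (ρ,17), (ρ,18)}
  {ν, ξ} × {16, 18} = {(ν,16), (ν,18), (ξ,16), (ξ,18)}
  {ξ, ρ} × {16, 18} = {(ξ,16), (ξ,18), (ρ,16), (ρ,18)}
  {ν, ξ} × {16, 17, 18} = {(ν,16), (ν,17), (ν,18), (ξ,16), (ξ,17), (ξ,18)}
  {ν, ξ, ρ} × {16, 18} = {(ν,16), (ν,18), (ξ,16), (ξ,18), (ρ,16), (ρ,18)}
  {ξ, ρ} × {16, 17, 18} = {(ξ,16), (ξ,17), (ξ,18), (ρ,16), (ρ,17), (ρ,18)}
  {ν, ξ, ρ} × {16, 17, 18} = {(ν,16), (ν,17), (ν,18), (ξ,16), (ξ,17), (ξ,18), (ρ,16), (ρ,17), (ρ,18)}
These 21 distinct sets form the basis B.
Close under arbitrary unions to get τ_{X×Y}; counting gives |τ_{X×Y}| = 70.


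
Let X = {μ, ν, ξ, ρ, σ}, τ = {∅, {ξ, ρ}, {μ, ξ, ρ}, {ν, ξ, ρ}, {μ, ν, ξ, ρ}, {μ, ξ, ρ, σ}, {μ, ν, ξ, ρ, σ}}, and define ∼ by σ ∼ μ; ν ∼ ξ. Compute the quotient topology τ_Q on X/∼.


X/∼ = {[μ=σ], [ν=ξ], [ρ]}; |τ_Q| = 3.

Equivalence classes: [μ=σ], [ν=ξ], [ρ].
Quotient map π: X → X/∼ sends μ ↦ [μ=σ], ν ↦ [ν=ξ], ξ ↦ [ν=ξ], ρ ↦ [ρ], σ ↦ [μ=σ].
For each subset V ⊆ X/∼, compute π^{-1}(V) ⊆ X and check whether π^{-1}(V) ∈ τ. V is open in τ_Q iff π^{-1}(V) ∈ τ.
  V = {}: π^{-1}(V) = ∅ ∈ τ ✓.
  V = {[μ=σ]}: π^{-1}(V) = {μ, σ} ∉ τ ✗.
  V = {[ν=ξ]}: π^{-1}(V) = {ν, ξ} ∉ τ ✗.
  V = {[μ=σ], [ν=ξ]}: π^{-1}(V) = {μ, ν, ξ, σ} ∉ τ ✗.
  V = {[ρ]}: π^{-1}(V) = {ρ} ∉ τ ✗.
  V = {[μ=σ], [ρ]}: π^{-1}(V) = {μ, ρ, σ} ∉ τ ✗.
  V = {[ν=ξ], [ρ]}: π^{-1}(V) = {ν, ξ, ρ} ∈ τ ✓.
  V = {[μ=σ], [ν=ξ], [ρ]}: π^{-1}(V) = {μ, ν, ξ, ρ, σ} ∈ τ ✓.
Open sets in the quotient: τ_Q = {{}, {[ν=ξ], [ρ]}, {[μ=σ], [ν=ξ], [ρ]}} (3 elements).


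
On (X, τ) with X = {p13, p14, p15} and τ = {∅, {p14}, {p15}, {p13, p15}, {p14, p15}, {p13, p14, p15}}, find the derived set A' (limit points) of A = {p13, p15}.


A' = {p13}

For each x ∈ X, list the open sets U ∈ τ with x ∈ U, then check whether U ∩ (A ∖ {x}) ≠ ∅ for every such U.
  x = p13: opens ∋ x are {p13, p15}, {p13, p14, p15}; each meets A ∖ {p13}, so x IS a limit point.
  x = p14: open {p14} ∋ x has {p14} ∩ (A ∖ {p14}) = ∅, so x is NOT a limit point.
  x = p15: open {p15} ∋ x has {p15} ∩ (A ∖ {p15}) = ∅, so x is NOT a limit point.
Collecting: A' = {p13}.


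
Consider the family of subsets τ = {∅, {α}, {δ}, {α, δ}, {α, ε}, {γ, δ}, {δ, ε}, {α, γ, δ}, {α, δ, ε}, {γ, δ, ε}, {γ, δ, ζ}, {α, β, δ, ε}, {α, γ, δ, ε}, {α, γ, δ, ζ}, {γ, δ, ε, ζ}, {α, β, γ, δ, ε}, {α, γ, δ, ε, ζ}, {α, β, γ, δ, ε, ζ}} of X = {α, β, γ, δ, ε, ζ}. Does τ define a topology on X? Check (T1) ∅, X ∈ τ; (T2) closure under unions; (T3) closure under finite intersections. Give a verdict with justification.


τ is NOT a topology on X.

Axiom (T1): ∅ ∈ τ? Yes; X ∈ τ? Yes.
Axiom (T2/T3): check pairwise unions and intersections of members of τ.
Counterexample for (T3): {α, ε} ∩ {δ, ε} = {ε} ∉ τ. Therefore τ is NOT a topology.


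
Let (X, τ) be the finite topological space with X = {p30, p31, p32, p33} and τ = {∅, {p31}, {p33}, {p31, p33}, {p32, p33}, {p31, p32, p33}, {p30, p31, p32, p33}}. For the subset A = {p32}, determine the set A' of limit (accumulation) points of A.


A' = {p30}

For each x ∈ X, list the open sets U ∈ τ with x ∈ U, then check whether U ∩ (A ∖ {x}) ≠ ∅ for every such U.
  x = p30: opens ∋ x are {p30, p31, p32, p33}; each meets A ∖ {p30}, so x IS a limit point.
  x = p31: open {p31} ∋ x has {p31} ∩ (A ∖ {p31}) = ∅, so x is NOT a limit point.
  x = p32: open {p32, p33} ∋ x has {p32, p33} ∩ (A ∖ {p32}) = ∅, so x is NOT a limit point.
  x = p33: open {p33} ∋ x has {p33} ∩ (A ∖ {p33}) = ∅, so x is NOT a limit point.
Collecting: A' = {p30}.


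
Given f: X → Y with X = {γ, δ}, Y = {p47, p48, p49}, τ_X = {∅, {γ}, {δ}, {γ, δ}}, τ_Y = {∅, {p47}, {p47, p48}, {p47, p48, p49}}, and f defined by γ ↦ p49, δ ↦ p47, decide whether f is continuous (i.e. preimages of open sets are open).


f IS continuous.

Compute f^{-1}(U) for each U ∈ τ_Y:
  U = ∅: f^{-1}(U) = ∅ ∈ τ_X ✓.
  U = {p47}: f^{-1}(U) = {δ} ∈ τ_X ✓.
  U = {p47, p48}: f^{-1}(U) = {δ} ∈ τ_X ✓.
  U = {p47, p48, p49}: f^{-1}(U) = {γ, δ} ∈ τ_X ✓.
Every preimage lies in τ_X, so f IS continuous.


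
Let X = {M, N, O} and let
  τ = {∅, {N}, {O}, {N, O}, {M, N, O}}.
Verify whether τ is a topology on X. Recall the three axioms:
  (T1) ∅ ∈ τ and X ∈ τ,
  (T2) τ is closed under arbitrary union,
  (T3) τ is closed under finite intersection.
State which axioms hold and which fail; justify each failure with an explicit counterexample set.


τ IS a topology on X.

Axiom (T1): ∅ ∈ τ? Yes; X ∈ τ? Yes.
Axiom (T2/T3): check pairwise unions and intersections of members of τ.
All pairwise intersections and unions checked — each lies in τ. Therefore τ satisfies (T1), (T2), (T3): it IS a topology on X.


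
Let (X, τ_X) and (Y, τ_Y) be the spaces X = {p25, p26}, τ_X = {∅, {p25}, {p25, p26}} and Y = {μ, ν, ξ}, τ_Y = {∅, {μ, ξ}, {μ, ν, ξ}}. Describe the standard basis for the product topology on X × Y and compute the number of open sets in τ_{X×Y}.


Basis B = {∅ × ∅, {p25} × {μ, ξ}, {p25} × {μ, ν, ξ}, {p25, p26} × {μ, ξ}, {p25, p26} × {μ, ν, ξ}}; |τ_{X×Y}| = 6.

Enumerate products U × V with U ∈ τ_X, V ∈ τ_Y (deduplicated):
  ∅ × ∅ = {} (∅)
  {p25} × {μ, ξ} = {(p25,μ), (p25,ξ)}
  {p25} × {μ, ν, ξ} = {(p25,μ), (p25,ν), (p25,ξ)}
  {p25, p26} × {μ, ξ} = {(p25,μ), (p25,ξ), (p26,μ), (p26,ξ)}
  {p25, p26} × {μ, ν, ξ} = {(p25,μ), (p25,ν), (p25,ξ), (p26,μ), (p26,ν), (p26,ξ)}
These 5 distinct sets form the basis B.
Close under arbitrary unions to get τ_{X×Y}; counting gives |τ_{X×Y}| = 6.


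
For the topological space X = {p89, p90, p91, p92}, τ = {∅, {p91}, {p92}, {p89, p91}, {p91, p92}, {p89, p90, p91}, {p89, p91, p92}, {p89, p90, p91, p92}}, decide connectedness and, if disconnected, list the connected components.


(X, τ) is disconnected; components = [{p92}, {p89, p90, p91}].

Find clopen sets (U ∈ τ with X ∖ U ∈ τ):
  U = ∅, X ∖ U = {p89, p90, p91, p92} — both open, so U is clopen.
  U = {p92}, X ∖ U = {p89, p90, p91} — both open, so U is clopen.
  U = {p89, p90, p91}, X ∖ U = {p92} — both open, so U is clopen.
  U = {p89, p90, p91, p92}, X ∖ U = ∅ — both open, so U is clopen.
Nontrivial clopen(s) exist: e.g. {p92}. So (X, τ) is disconnected.
Compute connected components by grouping points that agree on all clopens:
  component: {p92}
  component: {p89, p90, p91}


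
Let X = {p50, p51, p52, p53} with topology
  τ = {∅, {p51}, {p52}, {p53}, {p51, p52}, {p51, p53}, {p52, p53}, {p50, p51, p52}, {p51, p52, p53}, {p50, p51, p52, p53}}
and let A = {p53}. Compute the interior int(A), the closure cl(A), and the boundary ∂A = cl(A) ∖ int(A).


int(A) = {p53}, cl(A) = {p53}, ∂A = ∅.

Closed sets in (X, τ) are complements of opens:
  closed(X, τ) = {∅, {p50}, {p53}, {p50, p51}, {p50, p52}, {p50, p53}, {p50, p51, p52}, {p50, p51, p53}, {p50, p52, p53}, {p50, p51, p52, p53}}.
int(A) = ⋃ {U ∈ τ : U ⊆ A}. Opens contained in A: ∅, {p53}.
Taking the union of these: int(A) = {p53}.
cl(A) = ⋂ {C closed : A ⊆ C}. Closed sets containing A: {p53}, {p50, p53}, {p50, p51, p53}, {p50, p52, p53}, {p50, p51, p52, p53}.
Intersecting these: cl(A) = {p53}.
∂A = cl(A) ∖ int(A) = {p53} ∖ {p53} = ∅.


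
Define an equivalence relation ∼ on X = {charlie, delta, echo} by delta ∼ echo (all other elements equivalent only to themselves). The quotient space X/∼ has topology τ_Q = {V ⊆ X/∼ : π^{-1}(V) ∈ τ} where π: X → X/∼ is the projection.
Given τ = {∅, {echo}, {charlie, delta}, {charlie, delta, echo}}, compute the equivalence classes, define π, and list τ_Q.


X/∼ = {[charlie], [delta=echo]}; |τ_Q| = 2.

Equivalence classes: [charlie], [delta=echo].
Quotient map π: X → X/∼ sends charlie ↦ [charlie], delta ↦ [delta=echo], echo ↦ [delta=echo].
For each subset V ⊆ X/∼, compute π^{-1}(V) ⊆ X and check whether π^{-1}(V) ∈ τ. V is open in τ_Q iff π^{-1}(V) ∈ τ.
  V = {}: π^{-1}(V) = ∅ ∈ τ ✓.
  V = {[charlie]}: π^{-1}(V) = {charlie} ∉ τ ✗.
  V = {[delta=echo]}: π^{-1}(V) = {delta, echo} ∉ τ ✗.
  V = {[charlie], [delta=echo]}: π^{-1}(V) = {charlie, delta, echo} ∈ τ ✓.
Open sets in the quotient: τ_Q = {{}, {[charlie], [delta=echo]}} (2 elements).


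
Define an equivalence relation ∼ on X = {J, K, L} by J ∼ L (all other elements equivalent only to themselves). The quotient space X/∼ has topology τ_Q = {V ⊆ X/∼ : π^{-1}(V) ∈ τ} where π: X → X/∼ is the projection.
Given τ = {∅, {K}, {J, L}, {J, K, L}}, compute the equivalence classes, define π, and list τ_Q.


X/∼ = {[J=L], [K]}; |τ_Q| = 4.

Equivalence classes: [J=L], [K].
Quotient map π: X → X/∼ sends J ↦ [J=L], K ↦ [K], L ↦ [J=L].
For each subset V ⊆ X/∼, compute π^{-1}(V) ⊆ X and check whether π^{-1}(V) ∈ τ. V is open in τ_Q iff π^{-1}(V) ∈ τ.
  V = {}: π^{-1}(V) = ∅ ∈ τ ✓.
  V = {[J=L]}: π^{-1}(V) = {J, L} ∈ τ ✓.
  V = {[K]}: π^{-1}(V) = {K} ∈ τ ✓.
  V = {[J=L], [K]}: π^{-1}(V) = {J, K, L} ∈ τ ✓.
Open sets in the quotient: τ_Q = {{}, {[J=L]}, {[K]}, {[J=L], [K]}} (4 elements).


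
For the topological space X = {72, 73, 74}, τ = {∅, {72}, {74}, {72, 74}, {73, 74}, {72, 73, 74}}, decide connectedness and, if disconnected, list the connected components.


(X, τ) is disconnected; components = [{72}, {73, 74}].

Find clopen sets (U ∈ τ with X ∖ U ∈ τ):
  U = ∅, X ∖ U = {72, 73, 74} — both open, so U is clopen.
  U = {72}, X ∖ U = {73, 74} — both open, so U is clopen.
  U = {73, 74}, X ∖ U = {72} — both open, so U is clopen.
  U = {72, 73, 74}, X ∖ U = ∅ — both open, so U is clopen.
Nontrivial clopen(s) exist: e.g. {72}. So (X, τ) is disconnected.
Compute connected components by grouping points that agree on all clopens:
  component: {72}
  component: {73, 74}


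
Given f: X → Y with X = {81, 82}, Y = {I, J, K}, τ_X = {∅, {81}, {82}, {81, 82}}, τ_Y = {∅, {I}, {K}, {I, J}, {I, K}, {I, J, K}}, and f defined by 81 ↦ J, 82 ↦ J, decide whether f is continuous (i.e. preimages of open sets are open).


f IS continuous.

Compute f^{-1}(U) for each U ∈ τ_Y:
  U = ∅: f^{-1}(U) = ∅ ∈ τ_X ✓.
  U = {I}: f^{-1}(U) = ∅ ∈ τ_X ✓.
  U = {K}: f^{-1}(U) = ∅ ∈ τ_X ✓.
  U = {I, J}: f^{-1}(U) = {81, 82} ∈ τ_X ✓.
  U = {I, K}: f^{-1}(U) = ∅ ∈ τ_X ✓.
  U = {I, J, K}: f^{-1}(U) = {81, 82} ∈ τ_X ✓.
Every preimage lies in τ_X, so f IS continuous.


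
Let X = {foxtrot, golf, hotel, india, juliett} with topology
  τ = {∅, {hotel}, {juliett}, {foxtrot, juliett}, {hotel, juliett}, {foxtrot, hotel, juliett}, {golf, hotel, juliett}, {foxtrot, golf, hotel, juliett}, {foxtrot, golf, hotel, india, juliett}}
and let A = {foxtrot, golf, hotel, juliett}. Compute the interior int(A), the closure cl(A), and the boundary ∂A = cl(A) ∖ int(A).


int(A) = {foxtrot, golf, hotel, juliett}, cl(A) = {foxtrot, golf, hotel, india, juliett}, ∂A = {india}.

Closed sets in (X, τ) are complements of opens:
  closed(X, τ) = {∅, {india}, {foxtrot, india}, {golf, india}, {foxtrot, golf, india}, {golf, hotel, india}, {foxtrot, golf, hotel, india}, {foxtrot, golf, india, juliett}, {foxtrot, golf, hotel, india, juliett}}.
int(A) = ⋃ {U ∈ τ : U ⊆ A}. Opens contained in A: ∅, {hotel}, {juliett}, {foxtrot, juliett}, {hotel, juliett}, {foxtrot, hotel, juliett}, {golf, hotel, juliett}, {foxtrot, golf, hotel, juliett}.
Taking the union of these: int(A) = {foxtrot, golf, hotel, juliett}.
cl(A) = ⋂ {C closed : A ⊆ C}. Closed sets containing A: {foxtrot, golf, hotel, india, juliett}.
Intersecting these: cl(A) = {foxtrot, golf, hotel, india, juliett}.
∂A = cl(A) ∖ int(A) = {foxtrot, golf, hotel, india, juliett} ∖ {foxtrot, golf, hotel, juliett} = {india}.


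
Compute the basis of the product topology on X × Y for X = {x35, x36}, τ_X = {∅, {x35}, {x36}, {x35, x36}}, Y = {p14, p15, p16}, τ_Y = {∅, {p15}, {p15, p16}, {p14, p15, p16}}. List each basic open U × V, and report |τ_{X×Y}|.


Basis B = {∅ × ∅, {x35} × {p15}, {x36} × {p15}, {x35} × {p15, p16}, {x35, x36} × {p15}, {x36} × {p15, p16}, {x35} × {p14, p15, p16}, {x36} × {p14, p15, p16}, {x35, x36} × {p15, p16}, {x35, x36} × {p14, p15, p16}}; |τ_{X×Y}| = 16.

Enumerate products U × V with U ∈ τ_X, V ∈ τ_Y (deduplicated):
  ∅ × ∅ = {} (∅)
  {x35} × {p15} = {(x35,p15)}
  {x36} × {p15} = {(x36,p15)}
  {x35} × {p15, p16} = {(x35,p15), (x35,p16)}
  {x35, x36} × {p15} = {(x35,p15), (x36,p15)}
  {x36} × {p15, p16} = {(x36,p15), (x36,p16)}
  {x35} × {p14, p15, p16} = {(x35,p14), (x35,p15), (x35,p16)}
  {x36} × {p14, p15, p16} = {(x36,p14), (x36,p15), (x36,p16)}
  {x35, x36} × {p15, p16} = {(x35,p15), (x35,p16), (x36,p15), (x36,p16)}
  {x35, x36} × {p14, p15, p16} = {(x35,p14), (x35,p15), (x35,p16), (x36,p14), (x36,p15), (x36,p16)}
These 10 distinct sets form the basis B.
Close under arbitrary unions to get τ_{X×Y}; counting gives |τ_{X×Y}| = 16.


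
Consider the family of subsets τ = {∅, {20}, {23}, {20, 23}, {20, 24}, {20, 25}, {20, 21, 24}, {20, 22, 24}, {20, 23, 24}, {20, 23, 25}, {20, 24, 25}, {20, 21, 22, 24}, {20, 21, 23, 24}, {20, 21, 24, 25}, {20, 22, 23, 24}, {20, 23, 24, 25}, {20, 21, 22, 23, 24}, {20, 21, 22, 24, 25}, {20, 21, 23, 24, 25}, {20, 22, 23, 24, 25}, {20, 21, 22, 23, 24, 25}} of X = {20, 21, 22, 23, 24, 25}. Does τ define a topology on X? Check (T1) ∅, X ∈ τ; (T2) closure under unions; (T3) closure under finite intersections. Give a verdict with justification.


τ is NOT a topology on X.

Axiom (T1): ∅ ∈ τ? Yes; X ∈ τ? Yes.
Axiom (T2/T3): check pairwise unions and intersections of members of τ.
Counterexample for (T2): {20, 25} ∪ {20, 22, 24} = {20, 22, 24, 25} ∉ τ. Therefore τ is NOT a topology.


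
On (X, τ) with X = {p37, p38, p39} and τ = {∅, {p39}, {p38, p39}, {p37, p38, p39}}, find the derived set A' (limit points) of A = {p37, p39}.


A' = {p37, p38}

For each x ∈ X, list the open sets U ∈ τ with x ∈ U, then check whether U ∩ (A ∖ {x}) ≠ ∅ for every such U.
  x = p37: opens ∋ x are {p37, p38, p39}; each meets A ∖ {p37}, so x IS a limit point.
  x = p38: opens ∋ x are {p38, p39}, {p37, p38, p39}; each meets A ∖ {p38}, so x IS a limit point.
  x = p39: open {p39} ∋ x has {p39} ∩ (A ∖ {p39}) = ∅, so x is NOT a limit point.
Collecting: A' = {p37, p38}.


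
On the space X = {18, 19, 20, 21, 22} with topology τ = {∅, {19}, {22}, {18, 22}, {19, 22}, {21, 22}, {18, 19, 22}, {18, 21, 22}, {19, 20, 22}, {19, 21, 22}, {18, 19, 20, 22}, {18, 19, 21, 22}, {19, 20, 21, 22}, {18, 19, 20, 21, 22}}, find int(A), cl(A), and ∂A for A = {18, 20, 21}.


int(A) = ∅, cl(A) = {18, 20, 21}, ∂A = {18, 20, 21}.

Closed sets in (X, τ) are complements of opens:
  closed(X, τ) = {∅, {18}, {20}, {21}, {18, 20}, {18, 21}, {19, 20}, {20, 21}, {18, 19, 20}, {18, 20, 21}, {19, 20, 21}, {18, 19, 20, 21}, {18, 20, 21, 22}, {18, 19, 20, 21, 22}}.
int(A) = ⋃ {U ∈ τ : U ⊆ A}. Opens contained in A: ∅.
Taking the union of these: int(A) = ∅.
cl(A) = ⋂ {C closed : A ⊆ C}. Closed sets containing A: {18, 20, 21}, {18, 19, 20, 21}, {18, 20, 21, 22}, {18, 19, 20, 21, 22}.
Intersecting these: cl(A) = {18, 20, 21}.
∂A = cl(A) ∖ int(A) = {18, 20, 21} ∖ ∅ = {18, 20, 21}.


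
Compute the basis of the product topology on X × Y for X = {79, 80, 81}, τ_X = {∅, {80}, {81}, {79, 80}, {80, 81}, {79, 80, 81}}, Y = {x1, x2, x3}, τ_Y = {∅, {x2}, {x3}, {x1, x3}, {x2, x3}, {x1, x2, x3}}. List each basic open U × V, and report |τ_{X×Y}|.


Basis B = {∅ × ∅, {80} × {x2}, {80} × {x3}, {81} × {x2}, {81} × {x3}, {79, 80} × {x2}, {79, 80} × {x3}, {80} × {x1, x3}, {80} × {x2, x3}, {80, 81} × {x2}, {80, 81} × {x3}, {81} × {x1, x3}, {81} × {x2, x3}, {79, 80, 81} × {x2}, {79, 80, 81} × {x3}, {80} × {x1, x2, x3}, {81} × {x1, x2, x3}, {79, 80} × {x1, x3}, {79, 80} × {x2, x3}, {80, 81} × {x1, x3}, {80, 81} × {x2, x3}, {79, 80} × {x1, x2, x3}, {79, 80, 81} × {x1, x3}, {79, 80, 81} × {x2, x3}, {80, 81} × {x1, x2, x3}, {79, 80, 81} × {x1, x2, x3}}; |τ_{X×Y}| = 108.

Enumerate products U × V with U ∈ τ_X, V ∈ τ_Y (deduplicated):
  ∅ × ∅ = {} (∅)
  {80} × {x2} = {(80,x2)}
  {80} × {x3} = {(80,x3)}
  {81} × {x2} = {(81,x2)}
  {81} × {x3} = {(81,x3)}
  {79, 80} × {x2} = {(79,x2), (80,x2)}
  {79, 80} × {x3} = {(79,x3), (80,x3)}
  {80} × {x1, x3} = {(80,x1), (80,x3)}
  {80} × {x2, x3} = {(80,x2), (80,x3)}
  {80, 81} × {x2} = {(80,x2), (81,x2)}
  {80, 81} × {x3} = {(80,x3), (81,x3)}
  {81} × {x1, x3} = {(81,x1), (81,x3)}
  {81} × {x2, x3} = {(81,x2), (81,x3)}
  {79, 80, 81} × {x2} = {(79,x2), (80,x2), (81,x2)}
  {79, 80, 81} × {x3} = {(79,x3), (80,x3), (81,x3)}
  {80} × {x1, x2, x3} = {(80,x1), (80,x2), (80,x3)}
  {81} × {x1, x2, x3} = {(81,x1), (81,x2), (81,x3)}
  {79, 80} × {x1, x3} = {(79,x1), (79,x3), (80,x1), (80,x3)}
  {79, 80} × {x2, x3} = {(79,x2), (79,x3), (80,x2), (80,x3)}
  {80, 81} × {x1, x3} = {(80,x1), (80,x3), (81,x1), (81,x3)}
  {80, 81} × {x2, x3} = {(80,x2), (80,x3), (81,x2), (81,x3)}
  {79, 80} × {x1, x2, x3} = {(79,x1), (79,x2), (79,x3), (80,x1), (80,x2), (80,x3)}
  {79, 80, 81} × {x1, x3} = {(79,x1), (79,x3), (80,x1), (80,x3), (81,x1), (81,x3)}
  {79, 80, 81} × {x2, x3} = {(79,x2), (79,x3), (80,x2), (80,x3), (81,x2), (81,x3)}
  {80, 81} × {x1, x2, x3} = {(80,x1), (80,x2), (80,x3), (81,x1), (81,x2), (81,x3)}
  {79, 80, 81} × {x1, x2, x3} = {(79,x1), (79,x2), (79,x3), (80,x1), (80,x2), (80,x3), (81,x1), (81,x2), (81,x3)}
These 26 distinct sets form the basis B.
Close under arbitrary unions to get τ_{X×Y}; counting gives |τ_{X×Y}| = 108.


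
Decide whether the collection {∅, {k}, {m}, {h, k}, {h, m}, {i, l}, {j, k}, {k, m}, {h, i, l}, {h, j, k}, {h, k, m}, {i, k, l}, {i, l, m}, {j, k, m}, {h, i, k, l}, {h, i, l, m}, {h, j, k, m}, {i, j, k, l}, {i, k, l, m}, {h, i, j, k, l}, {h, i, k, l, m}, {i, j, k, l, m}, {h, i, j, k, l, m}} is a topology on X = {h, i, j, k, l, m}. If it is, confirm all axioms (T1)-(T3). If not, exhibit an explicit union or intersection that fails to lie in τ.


τ is NOT a topology on X.

Axiom (T1): ∅ ∈ τ? Yes; X ∈ τ? Yes.
Axiom (T2/T3): check pairwise unions and intersections of members of τ.
Counterexample for (T3): {h, k} ∩ {h, m} = {h} ∉ τ. Therefore τ is NOT a topology.


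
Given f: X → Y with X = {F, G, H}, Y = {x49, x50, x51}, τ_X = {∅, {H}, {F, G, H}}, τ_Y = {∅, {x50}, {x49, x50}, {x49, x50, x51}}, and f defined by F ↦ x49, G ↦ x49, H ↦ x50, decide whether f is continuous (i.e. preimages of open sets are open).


f IS continuous.

Compute f^{-1}(U) for each U ∈ τ_Y:
  U = ∅: f^{-1}(U) = ∅ ∈ τ_X ✓.
  U = {x50}: f^{-1}(U) = {H} ∈ τ_X ✓.
  U = {x49, x50}: f^{-1}(U) = {F, G, H} ∈ τ_X ✓.
  U = {x49, x50, x51}: f^{-1}(U) = {F, G, H} ∈ τ_X ✓.
Every preimage lies in τ_X, so f IS continuous.


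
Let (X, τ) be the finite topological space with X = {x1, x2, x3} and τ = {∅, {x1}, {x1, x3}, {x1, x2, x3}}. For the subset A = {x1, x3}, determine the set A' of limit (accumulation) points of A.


A' = {x2, x3}

For each x ∈ X, list the open sets U ∈ τ with x ∈ U, then check whether U ∩ (A ∖ {x}) ≠ ∅ for every such U.
  x = x1: open {x1} ∋ x has {x1} ∩ (A ∖ {x1}) = ∅, so x is NOT a limit point.
  x = x2: opens ∋ x are {x1, x2, x3}; each meets A ∖ {x2}, so x IS a limit point.
  x = x3: opens ∋ x are {x1, x3}, {x1, x2, x3}; each meets A ∖ {x3}, so x IS a limit point.
Collecting: A' = {x2, x3}.


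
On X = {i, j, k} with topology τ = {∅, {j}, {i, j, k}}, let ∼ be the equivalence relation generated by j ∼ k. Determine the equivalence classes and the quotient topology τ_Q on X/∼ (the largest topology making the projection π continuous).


X/∼ = {[i], [j=k]}; |τ_Q| = 2.

Equivalence classes: [i], [j=k].
Quotient map π: X → X/∼ sends i ↦ [i], j ↦ [j=k], k ↦ [j=k].
For each subset V ⊆ X/∼, compute π^{-1}(V) ⊆ X and check whether π^{-1}(V) ∈ τ. V is open in τ_Q iff π^{-1}(V) ∈ τ.
  V = {}: π^{-1}(V) = ∅ ∈ τ ✓.
  V = {[i]}: π^{-1}(V) = {i} ∉ τ ✗.
  V = {[j=k]}: π^{-1}(V) = {j, k} ∉ τ ✗.
  V = {[i], [j=k]}: π^{-1}(V) = {i, j, k} ∈ τ ✓.
Open sets in the quotient: τ_Q = {{}, {[i], [j=k]}} (2 elements).


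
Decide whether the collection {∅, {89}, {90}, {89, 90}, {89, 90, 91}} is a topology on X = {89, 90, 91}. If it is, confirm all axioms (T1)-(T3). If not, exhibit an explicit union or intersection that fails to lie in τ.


τ IS a topology on X.

Axiom (T1): ∅ ∈ τ? Yes; X ∈ τ? Yes.
Axiom (T2/T3): check pairwise unions and intersections of members of τ.
All pairwise intersections and unions checked — each lies in τ. Therefore τ satisfies (T1), (T2), (T3): it IS a topology on X.


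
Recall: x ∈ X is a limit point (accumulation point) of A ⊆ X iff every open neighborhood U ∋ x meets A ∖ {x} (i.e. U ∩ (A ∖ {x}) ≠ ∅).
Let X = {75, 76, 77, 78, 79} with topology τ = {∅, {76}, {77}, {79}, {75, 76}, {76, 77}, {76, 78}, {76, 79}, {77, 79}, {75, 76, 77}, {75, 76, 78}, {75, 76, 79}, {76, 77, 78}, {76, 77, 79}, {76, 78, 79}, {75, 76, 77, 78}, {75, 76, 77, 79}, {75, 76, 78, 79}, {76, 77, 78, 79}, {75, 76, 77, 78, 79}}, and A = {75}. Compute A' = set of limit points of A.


A' = ∅

For each x ∈ X, list the open sets U ∈ τ with x ∈ U, then check whether U ∩ (A ∖ {x}) ≠ ∅ for every such U.
  x = 75: open {75, 76} ∋ x has {75, 76} ∩ (A ∖ {75}) = ∅, so x is NOT a limit point.
  x = 76: open {76} ∋ x has {76} ∩ (A ∖ {76}) = ∅, so x is NOT a limit point.
  x = 77: open {77} ∋ x has {77} ∩ (A ∖ {77}) = ∅, so x is NOT a limit point.
  x = 78: open {76, 78} ∋ x has {76, 78} ∩ (A ∖ {78}) = ∅, so x is NOT a limit point.
  x = 79: open {79} ∋ x has {79} ∩ (A ∖ {79}) = ∅, so x is NOT a limit point.
Collecting: A' = ∅.


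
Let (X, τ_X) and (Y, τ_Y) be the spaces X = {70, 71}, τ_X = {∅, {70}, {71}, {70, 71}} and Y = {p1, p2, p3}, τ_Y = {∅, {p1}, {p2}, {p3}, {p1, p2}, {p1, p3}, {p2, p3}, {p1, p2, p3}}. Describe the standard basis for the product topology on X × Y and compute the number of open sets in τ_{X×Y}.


Basis B = {∅ × ∅, {70} × {p1}, {70} × {p2}, {70} × {p3}, {71} × {p1}, {71} × {p2}, {71} × {p3}, {70} × {p1, p2}, {70} × {p1, p3}, {70, 71} × {p1}, {70} × {p2, p3}, {70, 71} × {p2}, {70, 71} × {p3}, {71} × {p1, p2}, {71} × {p1, p3}, {71} × {p2, p3}, {70} × {p1, p2, p3}, {71} × {p1, p2, p3}, {70, 71} × {p1, p2}, {70, 71} × {p1, p3}, {70, 71} × {p2, p3}, {70, 71} × {p1, p2, p3}}; |τ_{X×Y}| = 64.

Enumerate products U × V with U ∈ τ_X, V ∈ τ_Y (deduplicated):
  ∅ × ∅ = {} (∅)
  {70} × {p1} = {(70,p1)}
  {70} × {p2} = {(70,p2)}
  {70} × {p3} = {(70,p3)}
  {71} × {p1} = {(71,p1)}
  {71} × {p2} = {(71,p2)}
  {71} × {p3} = {(71,p3)}
  {70} × {p1, p2} = {(70,p1), (70,p2)}
  {70} × {p1, p3} = {(70,p1), (70,p3)}
  {70, 71} × {p1} = {(70,p1), (71,p1)}
  {70} × {p2, p3} = {(70,p2), (70,p3)}
  {70, 71} × {p2} = {(70,p2), (71,p2)}
  {70, 71} × {p3} = {(70,p3), (71,p3)}
  {71} × {p1, p2} = {(71,p1), (71,p2)}
  {71} × {p1, p3} = {(71,p1), (71,p3)}
  {71} × {p2, p3} = {(71,p2), (71,p3)}
  {70} × {p1, p2, p3} = {(70,p1), (70,p2), (70,p3)}
  {71} × {p1, p2, p3} = {(71,p1), (71,p2), (71,p3)}
  {70, 71} × {p1, p2} = {(70,p1), (70,p2), (71,p1), (71,p2)}
  {70, 71} × {p1, p3} = {(70,p1), (70,p3), (71,p1), (71,p3)}
  {70, 71} × {p2, p3} = {(70,p2), (70,p3), (71,p2), (71,p3)}
  {70, 71} × {p1, p2, p3} = {(70,p1), (70,p2), (70,p3), (71,p1), (71,p2), (71,p3)}
These 22 distinct sets form the basis B.
Close under arbitrary unions to get τ_{X×Y}; counting gives |τ_{X×Y}| = 64.


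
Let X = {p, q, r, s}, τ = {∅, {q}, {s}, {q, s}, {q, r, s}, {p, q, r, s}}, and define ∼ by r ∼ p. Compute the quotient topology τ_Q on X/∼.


X/∼ = {[p=r], [q], [s]}; |τ_Q| = 5.

Equivalence classes: [p=r], [q], [s].
Quotient map π: X → X/∼ sends p ↦ [p=r], q ↦ [q], r ↦ [p=r], s ↦ [s].
For each subset V ⊆ X/∼, compute π^{-1}(V) ⊆ X and check whether π^{-1}(V) ∈ τ. V is open in τ_Q iff π^{-1}(V) ∈ τ.
  V = {}: π^{-1}(V) = ∅ ∈ τ ✓.
  V = {[p=r]}: π^{-1}(V) = {p, r} ∉ τ ✗.
  V = {[q]}: π^{-1}(V) = {q} ∈ τ ✓.
  V = {[p=r], [q]}: π^{-1}(V) = {p, q, r} ∉ τ ✗.
  V = {[s]}: π^{-1}(V) = {s} ∈ τ ✓.
  V = {[p=r], [s]}: π^{-1}(V) = {p, r, s} ∉ τ ✗.
  V = {[q], [s]}: π^{-1}(V) = {q, s} ∈ τ ✓.
  V = {[p=r], [q], [s]}: π^{-1}(V) = {p, q, r, s} ∈ τ ✓.
Open sets in the quotient: τ_Q = {{}, {[q]}, {[s]}, {[q], [s]}, {[p=r], [q], [s]}} (5 elements).


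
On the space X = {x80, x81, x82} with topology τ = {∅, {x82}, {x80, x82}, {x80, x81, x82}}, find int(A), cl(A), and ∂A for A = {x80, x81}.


int(A) = ∅, cl(A) = {x80, x81}, ∂A = {x80, x81}.

Closed sets in (X, τ) are complements of opens:
  closed(X, τ) = {∅, {x81}, {x80, x81}, {x80, x81, x82}}.
int(A) = ⋃ {U ∈ τ : U ⊆ A}. Opens contained in A: ∅.
Taking the union of these: int(A) = ∅.
cl(A) = ⋂ {C closed : A ⊆ C}. Closed sets containing A: {x80, x81}, {x80, x81, x82}.
Intersecting these: cl(A) = {x80, x81}.
∂A = cl(A) ∖ int(A) = {x80, x81} ∖ ∅ = {x80, x81}.


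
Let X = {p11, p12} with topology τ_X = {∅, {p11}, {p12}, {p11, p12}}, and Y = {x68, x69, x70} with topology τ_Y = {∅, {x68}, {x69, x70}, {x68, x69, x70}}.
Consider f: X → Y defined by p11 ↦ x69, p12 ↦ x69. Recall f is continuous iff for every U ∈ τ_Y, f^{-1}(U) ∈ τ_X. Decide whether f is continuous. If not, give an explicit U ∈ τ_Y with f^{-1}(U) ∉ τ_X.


f IS continuous.

Compute f^{-1}(U) for each U ∈ τ_Y:
  U = ∅: f^{-1}(U) = ∅ ∈ τ_X ✓.
  U = {x68}: f^{-1}(U) = ∅ ∈ τ_X ✓.
  U = {x69, x70}: f^{-1}(U) = {p11, p12} ∈ τ_X ✓.
  U = {x68, x69, x70}: f^{-1}(U) = {p11, p12} ∈ τ_X ✓.
Every preimage lies in τ_X, so f IS continuous.


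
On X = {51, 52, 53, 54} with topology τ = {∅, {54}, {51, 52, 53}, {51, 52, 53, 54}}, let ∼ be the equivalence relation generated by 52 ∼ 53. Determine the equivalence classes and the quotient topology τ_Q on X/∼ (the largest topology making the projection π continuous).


X/∼ = {[51], [52=53], [54]}; |τ_Q| = 4.

Equivalence classes: [51], [52=53], [54].
Quotient map π: X → X/∼ sends 51 ↦ [51], 52 ↦ [52=53], 53 ↦ [52=53], 54 ↦ [54].
For each subset V ⊆ X/∼, compute π^{-1}(V) ⊆ X and check whether π^{-1}(V) ∈ τ. V is open in τ_Q iff π^{-1}(V) ∈ τ.
  V = {}: π^{-1}(V) = ∅ ∈ τ ✓.
  V = {[51]}: π^{-1}(V) = {51} ∉ τ ✗.
  V = {[52=53]}: π^{-1}(V) = {52, 53} ∉ τ ✗.
  V = {[51], [52=53]}: π^{-1}(V) = {51, 52, 53} ∈ τ ✓.
  V = {[54]}: π^{-1}(V) = {54} ∈ τ ✓.
  V = {[51], [54]}: π^{-1}(V) = {51, 54} ∉ τ ✗.
  V = {[52=53], [54]}: π^{-1}(V) = {52, 53, 54} ∉ τ ✗.
  V = {[51], [52=53], [54]}: π^{-1}(V) = {51, 52, 53, 54} ∈ τ ✓.
Open sets in the quotient: τ_Q = {{}, {[51], [52=53]}, {[54]}, {[51], [52=53], [54]}} (4 elements).


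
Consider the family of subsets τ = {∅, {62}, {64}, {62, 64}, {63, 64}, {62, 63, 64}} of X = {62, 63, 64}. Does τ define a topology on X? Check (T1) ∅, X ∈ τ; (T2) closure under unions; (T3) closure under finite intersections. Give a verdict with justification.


τ IS a topology on X.

Axiom (T1): ∅ ∈ τ? Yes; X ∈ τ? Yes.
Axiom (T2/T3): check pairwise unions and intersections of members of τ.
All pairwise intersections and unions checked — each lies in τ. Therefore τ satisfies (T1), (T2), (T3): it IS a topology on X.


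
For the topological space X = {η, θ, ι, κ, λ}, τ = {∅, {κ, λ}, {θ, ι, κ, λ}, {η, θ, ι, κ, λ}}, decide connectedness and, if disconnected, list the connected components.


(X, τ) is connected.

Find clopen sets (U ∈ τ with X ∖ U ∈ τ):
  U = ∅, X ∖ U = {η, θ, ι, κ, λ} — both open, so U is clopen.
  U = {η, θ, ι, κ, λ}, X ∖ U = ∅ — both open, so U is clopen.
Only trivial clopens (∅ and X) exist, so (X, τ) is connected.
Compute connected components by grouping points that agree on all clopens:
  component: {η, θ, ι, κ, λ}


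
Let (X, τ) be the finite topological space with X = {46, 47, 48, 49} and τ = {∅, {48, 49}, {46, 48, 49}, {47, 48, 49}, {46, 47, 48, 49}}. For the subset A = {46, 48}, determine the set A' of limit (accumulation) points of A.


A' = {46, 47, 49}

For each x ∈ X, list the open sets U ∈ τ with x ∈ U, then check whether U ∩ (A ∖ {x}) ≠ ∅ for every such U.
  x = 46: opens ∋ x are {46, 48, 49}, {46, 47, 48, 49}; each meets A ∖ {46}, so x IS a limit point.
  x = 47: opens ∋ x are {47, 48, 49}, {46, 47, 48, 49}; each meets A ∖ {47}, so x IS a limit point.
  x = 48: open {48, 49} ∋ x has {48, 49} ∩ (A ∖ {48}) = ∅, so x is NOT a limit point.
  x = 49: opens ∋ x are {48, 49}, {46, 48, 49}, {47, 48, 49}, {46, 47, 48, 49}; each meets A ∖ {49}, so x IS a limit point.
Collecting: A' = {46, 47, 49}.


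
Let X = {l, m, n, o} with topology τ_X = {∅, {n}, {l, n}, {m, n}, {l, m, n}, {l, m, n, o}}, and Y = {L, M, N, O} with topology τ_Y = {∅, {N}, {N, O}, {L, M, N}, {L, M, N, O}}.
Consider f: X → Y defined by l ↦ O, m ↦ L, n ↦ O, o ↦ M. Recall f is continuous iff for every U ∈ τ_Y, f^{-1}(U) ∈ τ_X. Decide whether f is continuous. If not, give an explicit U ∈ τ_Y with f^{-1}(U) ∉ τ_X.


f is NOT continuous.

Compute f^{-1}(U) for each U ∈ τ_Y:
  U = ∅: f^{-1}(U) = ∅ ∈ τ_X ✓.
  U = {N}: f^{-1}(U) = ∅ ∈ τ_X ✓.
  U = {N, O}: f^{-1}(U) = {l, n} ∈ τ_X ✓.
  U = {L, M, N}: f^{-1}(U) = {m, o} ∉ τ_X ✗.
  U = {L, M, N, O}: f^{-1}(U) = {l, m, n, o} ∈ τ_X ✓.
Found U = {L, M, N} with f^{-1}(U) = {m, o} not in τ_X. Therefore f is NOT continuous.


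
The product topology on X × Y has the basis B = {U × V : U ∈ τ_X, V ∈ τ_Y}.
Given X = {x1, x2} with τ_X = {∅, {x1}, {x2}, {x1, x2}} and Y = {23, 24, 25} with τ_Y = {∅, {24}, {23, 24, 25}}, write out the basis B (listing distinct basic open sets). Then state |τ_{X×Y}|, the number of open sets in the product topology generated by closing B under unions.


Basis B = {∅ × ∅, {x1} × {24}, {x2} × {24}, {x1, x2} × {24}, {x1} × {23, 24, 25}, {x2} × {23, 24, 25}, {x1, x2} × {23, 24, 25}}; |τ_{X×Y}| = 9.

Enumerate products U × V with U ∈ τ_X, V ∈ τ_Y (deduplicated):
  ∅ × ∅ = {} (∅)
  {x1} × {24} = {(x1,24)}
  {x2} × {24} = {(x2,24)}
  {x1, x2} × {24} = {(x1,24), (x2,24)}
  {x1} × {23, 24, 25} = {(x1,23), (x1,24), (x1,25)}
  {x2} × {23, 24, 25} = {(x2,23), (x2,24), (x2,25)}
  {x1, x2} × {23, 24, 25} = {(x1,23), (x1,24), (x1,25), (x2,23), (x2,24), (x2,25)}
These 7 distinct sets form the basis B.
Close under arbitrary unions to get τ_{X×Y}; counting gives |τ_{X×Y}| = 9.


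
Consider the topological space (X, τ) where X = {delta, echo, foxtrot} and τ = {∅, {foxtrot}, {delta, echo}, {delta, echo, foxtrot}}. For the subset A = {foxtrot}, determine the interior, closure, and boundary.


int(A) = {foxtrot}, cl(A) = {foxtrot}, ∂A = ∅.

Closed sets in (X, τ) are complements of opens:
  closed(X, τ) = {∅, {foxtrot}, {delta, echo}, {delta, echo, foxtrot}}.
int(A) = ⋃ {U ∈ τ : U ⊆ A}. Opens contained in A: ∅, {foxtrot}.
Taking the union of these: int(A) = {foxtrot}.
cl(A) = ⋂ {C closed : A ⊆ C}. Closed sets containing A: {foxtrot}, {delta, echo, foxtrot}.
Intersecting these: cl(A) = {foxtrot}.
∂A = cl(A) ∖ int(A) = {foxtrot} ∖ {foxtrot} = ∅.


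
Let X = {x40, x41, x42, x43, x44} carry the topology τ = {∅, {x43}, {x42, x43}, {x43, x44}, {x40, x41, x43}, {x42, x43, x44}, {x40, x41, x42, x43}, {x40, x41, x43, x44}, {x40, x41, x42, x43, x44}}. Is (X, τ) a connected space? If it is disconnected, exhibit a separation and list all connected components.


(X, τ) is connected.

Find clopen sets (U ∈ τ with X ∖ U ∈ τ):
  U = ∅, X ∖ U = {x40, x41, x42, x43, x44} — both open, so U is clopen.
  U = {x40, x41, x42, x43, x44}, X ∖ U = ∅ — both open, so U is clopen.
Only trivial clopens (∅ and X) exist, so (X, τ) is connected.
Compute connected components by grouping points that agree on all clopens:
  component: {x40, x41, x42, x43, x44}


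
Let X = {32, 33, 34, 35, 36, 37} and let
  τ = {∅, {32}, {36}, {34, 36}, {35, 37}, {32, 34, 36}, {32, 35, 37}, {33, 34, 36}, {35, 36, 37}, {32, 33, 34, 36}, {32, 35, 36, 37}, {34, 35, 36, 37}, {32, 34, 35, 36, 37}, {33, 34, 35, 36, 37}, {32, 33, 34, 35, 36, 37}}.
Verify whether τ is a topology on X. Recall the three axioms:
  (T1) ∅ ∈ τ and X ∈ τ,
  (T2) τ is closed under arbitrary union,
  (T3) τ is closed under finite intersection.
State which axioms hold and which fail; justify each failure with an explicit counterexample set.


τ is NOT a topology on X.

Axiom (T1): ∅ ∈ τ? Yes; X ∈ τ? Yes.
Axiom (T2/T3): check pairwise unions and intersections of members of τ.
Counterexample for (T2): {32} ∪ {36} = {32, 36} ∉ τ. Therefore τ is NOT a topology.


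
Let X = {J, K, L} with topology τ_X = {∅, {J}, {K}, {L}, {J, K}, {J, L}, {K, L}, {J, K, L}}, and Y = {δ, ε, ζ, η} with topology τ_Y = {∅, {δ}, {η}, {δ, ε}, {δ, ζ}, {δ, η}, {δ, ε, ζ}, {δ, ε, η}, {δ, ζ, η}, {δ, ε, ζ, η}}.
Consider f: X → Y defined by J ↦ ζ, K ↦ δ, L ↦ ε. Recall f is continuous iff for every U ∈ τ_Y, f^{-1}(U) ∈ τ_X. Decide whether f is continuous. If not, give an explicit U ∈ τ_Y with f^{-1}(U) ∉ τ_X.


f IS continuous.

Compute f^{-1}(U) for each U ∈ τ_Y:
  U = ∅: f^{-1}(U) = ∅ ∈ τ_X ✓.
  U = {δ}: f^{-1}(U) = {K} ∈ τ_X ✓.
  U = {η}: f^{-1}(U) = ∅ ∈ τ_X ✓.
  U = {δ, ε}: f^{-1}(U) = {K, L} ∈ τ_X ✓.
  U = {δ, ζ}: f^{-1}(U) = {J, K} ∈ τ_X ✓.
  U = {δ, η}: f^{-1}(U) = {K} ∈ τ_X ✓.
  U = {δ, ε, ζ}: f^{-1}(U) = {J, K, L} ∈ τ_X ✓.
  U = {δ, ε, η}: f^{-1}(U) = {K, L} ∈ τ_X ✓.
  U = {δ, ζ, η}: f^{-1}(U) = {J, K} ∈ τ_X ✓.
  U = {δ, ε, ζ, η}: f^{-1}(U) = {J, K, L} ∈ τ_X ✓.
Every preimage lies in τ_X, so f IS continuous.


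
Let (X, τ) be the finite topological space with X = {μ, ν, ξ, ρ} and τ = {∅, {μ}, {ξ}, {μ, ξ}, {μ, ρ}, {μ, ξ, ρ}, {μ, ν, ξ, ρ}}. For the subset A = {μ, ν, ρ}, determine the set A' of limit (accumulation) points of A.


A' = {ν, ρ}

For each x ∈ X, list the open sets U ∈ τ with x ∈ U, then check whether U ∩ (A ∖ {x}) ≠ ∅ for every such U.
  x = μ: open {μ} ∋ x has {μ} ∩ (A ∖ {μ}) = ∅, so x is NOT a limit point.
  x = ν: opens ∋ x are {μ, ν, ξ, ρ}; each meets A ∖ {ν}, so x IS a limit point.
  x = ξ: open {ξ} ∋ x has {ξ} ∩ (A ∖ {ξ}) = ∅, so x is NOT a limit point.
  x = ρ: opens ∋ x are {μ, ρ}, {μ, ξ, ρ}, {μ, ν, ξ, ρ}; each meets A ∖ {ρ}, so x IS a limit point.
Collecting: A' = {ν, ρ}.


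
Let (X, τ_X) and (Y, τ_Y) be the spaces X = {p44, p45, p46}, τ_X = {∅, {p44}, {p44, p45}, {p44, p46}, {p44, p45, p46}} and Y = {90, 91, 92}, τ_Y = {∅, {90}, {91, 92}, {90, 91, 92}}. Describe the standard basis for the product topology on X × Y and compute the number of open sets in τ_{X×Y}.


Basis B = {∅ × ∅, {p44} × {90}, {p44, p45} × {90}, {p44, p46} × {90}, {p44} × {91, 92}, {p44} × {90, 91, 92}, {p44, p45, p46} × {90}, {p44, p45} × {91, 92}, {p44, p46} × {91, 92}, {p44, p45} × {90, 91, 92}, {p44, p46} × {90, 91, 92}, {p44, p45, p46} × {91, 92}, {p44, p45, p46} × {90, 91, 92}}; |τ_{X×Y}| = 25.

Enumerate products U × V with U ∈ τ_X, V ∈ τ_Y (deduplicated):
  ∅ × ∅ = {} (∅)
  {p44} × {90} = {(p44,90)}
  {p44, p45} × {90} = {(p44,90), (p45,90)}
  {p44, p46} × {90} = {(p44,90), (p46,90)}
  {p44} × {91, 92} = {(p44,91), (p44,92)}
  {p44} × {90, 91, 92} = {(p44,90), (p44,91), (p44,92)}
  {p44, p45, p46} × {90} = {(p44,90), (p45,90), (p46,90)}
  {p44, p45} × {91, 92} = {(p44,91), (p44,92), (p45,91), (p45,92)}
  {p44, p46} × {91, 92} = {(p44,91), (p44,92), (p46,91), (p46,92)}
  {p44, p45} × {90, 91, 92} = {(p44,90), (p44,91), (p44,92), (p45,90), (p45,91), (p45,92)}
  {p44, p46} × {90, 91, 92} = {(p44,90), (p44,91), (p44,92), (p46,90), (p46,91), (p46,92)}
  {p44, p45, p46} × {91, 92} = {(p44,91), (p44,92), (p45,91), (p45,92), (p46,91), (p46,92)}
  {p44, p45, p46} × {90, 91, 92} = {(p44,90), (p44,91), (p44,92), (p45,90), (p45,91), (p45,92), (p46,90), (p46,91), (p46,92)}
These 13 distinct sets form the basis B.
Close under arbitrary unions to get τ_{X×Y}; counting gives |τ_{X×Y}| = 25.
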